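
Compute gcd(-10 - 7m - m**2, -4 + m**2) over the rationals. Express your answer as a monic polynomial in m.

2 + m

Euclidean algorithm in ℚ[m]:
  -m**2 - 7m - 10 = (-1)(m**2 - 4) + (-7m - 14)
  m**2 - 4 = (-(1/7)m + 2/7)(-7m - 14) + (0)
Last nonzero remainder: -7m - 14. Dividing through by -7 gives the monic gcd m + 2.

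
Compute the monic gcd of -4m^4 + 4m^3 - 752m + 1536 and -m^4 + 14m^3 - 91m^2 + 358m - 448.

m^3 - 7m^2 + 42m - 64

Euclidean algorithm in ℚ[m]:
  -4m^4 + 4m^3 - 752m + 1536 = (4)(-m^4 + 14m^3 - 91m^2 + 358m - 448) + (-52m^3 + 364m^2 - 2184m + 3328)
  -m^4 + 14m^3 - 91m^2 + 358m - 448 = ((1/52)m - 7/52)(-52m^3 + 364m^2 - 2184m + 3328) + (0)
Last nonzero remainder: -52m^3 + 364m^2 - 2184m + 3328. Dividing through by -52 gives the monic gcd m^3 - 7m^2 + 42m - 64.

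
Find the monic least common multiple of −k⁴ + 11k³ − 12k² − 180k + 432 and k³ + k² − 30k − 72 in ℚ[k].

By polynomial division,
  −k⁴ + 11k³ − 12k² − 180k + 432 = (−k + 12)(k³ + k² − 30k − 72) + (−54k² + 108k + 1296)
  k³ + k² − 30k − 72 = (−(1/54)k − 1/18)(−54k² + 108k + 1296) + (0)
Last nonzero remainder: −54k² + 108k + 1296. Dividing through by −54 gives the monic gcd k² − 2k − 24.
Then lcm(f, g) = f·g / gcd(f, g); expanding and making the result monic gives the answer.

k⁵ − 8k⁴ − 21k³ + 216k² + 108k − 1296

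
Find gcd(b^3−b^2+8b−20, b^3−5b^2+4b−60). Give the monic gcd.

b^2+b+10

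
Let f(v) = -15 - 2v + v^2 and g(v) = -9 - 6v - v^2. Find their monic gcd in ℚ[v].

3 + v

Euclidean algorithm in ℚ[v]:
  v^2 - 2v - 15 = (-1)(-v^2 - 6v - 9) + (-8v - 24)
  -v^2 - 6v - 9 = ((1/8)v + 3/8)(-8v - 24) + (0)
Last nonzero remainder: -8v - 24. Dividing through by -8 gives the monic gcd v + 3.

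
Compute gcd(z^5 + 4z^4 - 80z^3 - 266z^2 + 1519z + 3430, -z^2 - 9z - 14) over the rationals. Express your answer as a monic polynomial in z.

Repeated division with remainder:
  z^5 + 4z^4 - 80z^3 - 266z^2 + 1519z + 3430 = (-z^3 + 5z^2 + 49z - 245)(-z^2 - 9z - 14) + (0)
Last nonzero remainder: -z^2 - 9z - 14. Dividing through by -1 gives the monic gcd z^2 + 9z + 14.

z^2 + 9z + 14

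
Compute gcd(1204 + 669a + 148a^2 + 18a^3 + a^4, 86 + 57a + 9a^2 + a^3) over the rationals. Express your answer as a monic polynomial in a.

43 + 7a + a^2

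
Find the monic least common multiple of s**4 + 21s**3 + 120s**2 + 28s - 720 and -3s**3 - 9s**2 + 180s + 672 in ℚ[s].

s**6 + 20s**5 + 43s**4 - 1268s**3 - 7468s**2 - 848s + 40320

Euclidean algorithm in ℚ[s]:
  s**4 + 21s**3 + 120s**2 + 28s - 720 = (-(1/3)s - 6)(-3s**3 - 9s**2 + 180s + 672) + (126s**2 + 1332s + 3312)
  -3s**3 - 9s**2 + 180s + 672 = (-(1/42)s + 53/294)(126s**2 + 1332s + 3312) + ((918/49)s + 3672/49)
  126s**2 + 1332s + 3312 = ((343/51)s + 2254/51)((918/49)s + 3672/49) + (0)
Last nonzero remainder: (918/49)s + 3672/49. Dividing through by 918/49 gives the monic gcd s + 4.
Then lcm(f, g) = f·g / gcd(f, g); expanding and making the result monic gives the answer.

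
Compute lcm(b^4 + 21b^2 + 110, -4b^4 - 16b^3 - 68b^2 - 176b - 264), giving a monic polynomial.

b^6 + 4b^5 + 27b^4 + 84b^3 + 236b^2 + 440b + 660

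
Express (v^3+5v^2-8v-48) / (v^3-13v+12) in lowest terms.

(v+4)/(v-1)

Repeated division with remainder:
  v^3+5v^2-8v-48 = (v^3-13v+12) + (5v^2+5v-60)
  v^3-13v+12 = ((1/5)v-1/5)(5v^2+5v-60) + (0)
Last nonzero remainder: 5v^2+5v-60. Dividing through by 5 gives the monic gcd v^2+v-12.
Cancel v^2+v-12 from numerator and denominator to get the reduced form.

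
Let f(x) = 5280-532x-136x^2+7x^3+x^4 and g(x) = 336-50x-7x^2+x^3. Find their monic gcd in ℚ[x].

Euclidean algorithm in ℚ[x]:
  x^4+7x^3-136x^2-532x+5280 = (x+14)(x^3-7x^2-50x+336) + (12x^2-168x+576)
  x^3-7x^2-50x+336 = ((1/12)x+7/12)(12x^2-168x+576) + (0)
Last nonzero remainder: 12x^2-168x+576. Dividing through by 12 gives the monic gcd x^2-14x+48.

48-14x+x^2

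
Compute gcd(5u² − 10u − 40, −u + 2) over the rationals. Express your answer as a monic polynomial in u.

1

Apply the Euclidean algorithm:
  5u² − 10u − 40 = (−5u)(−u + 2) + (−40)
  −u + 2 = ((1/40)u − 1/20)(−40) + (0)
The last nonzero remainder is the constant −40, so the polynomials are coprime and gcd = 1.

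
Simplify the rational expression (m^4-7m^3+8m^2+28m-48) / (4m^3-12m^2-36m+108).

(m^3-4m^2-4m+16)/(4m^2-36)

By polynomial division,
  m^4-7m^3+8m^2+28m-48 = ((1/4)m-1)(4m^3-12m^2-36m+108) + (5m^2-35m+60)
  4m^3-12m^2-36m+108 = ((4/5)m+16/5)(5m^2-35m+60) + (28m-84)
  5m^2-35m+60 = ((5/28)m-5/7)(28m-84) + (0)
Last nonzero remainder: 28m-84. Dividing through by 28 gives the monic gcd m-3.
Cancel m-3 from numerator and denominator to get the reduced form.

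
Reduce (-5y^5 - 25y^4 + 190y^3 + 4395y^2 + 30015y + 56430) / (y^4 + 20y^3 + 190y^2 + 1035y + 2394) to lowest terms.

By polynomial division,
  -5y^5 - 25y^4 + 190y^3 + 4395y^2 + 30015y + 56430 = (-5y + 75)(y^4 + 20y^3 + 190y^2 + 1035y + 2394) + (-360y^3 - 4680y^2 - 35640y - 123120)
  y^4 + 20y^3 + 190y^2 + 1035y + 2394 = (-(1/360)y - 7/360)(-360y^3 - 4680y^2 - 35640y - 123120) + (0)
Last nonzero remainder: -360y^3 - 4680y^2 - 35640y - 123120. Dividing through by -360 gives the monic gcd y^3 + 13y^2 + 99y + 342.
Cancel y^3 + 13y^2 + 99y + 342 from numerator and denominator to get the reduced form.

(-5y^2 + 40y + 165)/(y + 7)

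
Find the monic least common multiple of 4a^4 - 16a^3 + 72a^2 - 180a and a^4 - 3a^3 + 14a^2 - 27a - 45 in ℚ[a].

Apply the Euclidean algorithm:
  4a^4 - 16a^3 + 72a^2 - 180a = (4)(a^4 - 3a^3 + 14a^2 - 27a - 45) + (-4a^3 + 16a^2 - 72a + 180)
  a^4 - 3a^3 + 14a^2 - 27a - 45 = (-(1/4)a - 1/4)(-4a^3 + 16a^2 - 72a + 180) + (0)
Last nonzero remainder: -4a^3 + 16a^2 - 72a + 180. Dividing through by -4 gives the monic gcd a^3 - 4a^2 + 18a - 45.
Then lcm(f, g) = f·g / gcd(f, g); expanding and making the result monic gives the answer.

a^5 - 3a^4 + 14a^3 - 27a^2 - 45a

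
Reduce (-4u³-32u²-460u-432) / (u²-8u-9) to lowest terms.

(-4u²-28u-432)/(u-9)

By polynomial division,
  -4u³-32u²-460u-432 = (-4u-64)(u²-8u-9) + (-1008u-1008)
  u²-8u-9 = (-(1/1008)u+1/112)(-1008u-1008) + (0)
Last nonzero remainder: -1008u-1008. Dividing through by -1008 gives the monic gcd u+1.
Cancel u+1 from numerator and denominator to get the reduced form.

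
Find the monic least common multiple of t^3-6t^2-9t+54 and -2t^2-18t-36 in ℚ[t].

t^4-45t^2+324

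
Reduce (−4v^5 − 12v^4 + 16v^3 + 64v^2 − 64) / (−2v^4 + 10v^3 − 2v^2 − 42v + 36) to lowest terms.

(2v^3 + 4v^2 − 8v − 16)/(v^2 − 6v + 9)

Repeated division with remainder:
  −4v^5 − 12v^4 + 16v^3 + 64v^2 − 64 = (2v + 16)(−2v^4 + 10v^3 − 2v^2 − 42v + 36) + (−140v^3 + 180v^2 + 600v − 640)
  −2v^4 + 10v^3 − 2v^2 − 42v + 36 = ((1/70)v − 13/245)(−140v^3 + 180v^2 + 600v − 640) + (−(50/49)v^2 − (50/49)v + 100/49)
  −140v^3 + 180v^2 + 600v − 640 = ((686/5)v − 1568/5)(−(50/49)v^2 − (50/49)v + 100/49) + (0)
Last nonzero remainder: −(50/49)v^2 − (50/49)v + 100/49. Dividing through by −50/49 gives the monic gcd v^2 + v − 2.
Cancel v^2 + v − 2 from numerator and denominator to get the reduced form.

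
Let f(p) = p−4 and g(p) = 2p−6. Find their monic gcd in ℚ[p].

1

Apply the Euclidean algorithm:
  p−4 = (1/2)(2p−6) + (−1)
  2p−6 = (−2p+6)(−1) + (0)
The last nonzero remainder is the constant −1, so the polynomials are coprime and gcd = 1.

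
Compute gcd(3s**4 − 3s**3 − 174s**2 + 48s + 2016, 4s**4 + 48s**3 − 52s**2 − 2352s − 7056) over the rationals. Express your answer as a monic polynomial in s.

By polynomial division,
  3s**4 − 3s**3 − 174s**2 + 48s + 2016 = (3/4)(4s**4 + 48s**3 − 52s**2 − 2352s − 7056) + (−39s**3 − 135s**2 + 1812s + 7308)
  4s**4 + 48s**3 − 52s**2 − 2352s − 7056 = (−(4/39)s − 148/169)(−39s**3 − 135s**2 + 1812s + 7308) + ((2640/169)s**2 − (2640/169)s − 110880/169)
  −39s**3 − 135s**2 + 1812s + 7308 = (−(2197/880)s − 4901/440)((2640/169)s**2 − (2640/169)s − 110880/169) + (0)
Last nonzero remainder: (2640/169)s**2 − (2640/169)s − 110880/169. Dividing through by 2640/169 gives the monic gcd s**2 − s − 42.

s**2 − s − 42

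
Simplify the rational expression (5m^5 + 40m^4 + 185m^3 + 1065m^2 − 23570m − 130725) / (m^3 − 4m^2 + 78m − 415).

Euclidean algorithm in ℚ[m]:
  5m^5 + 40m^4 + 185m^3 + 1065m^2 − 23570m − 130725 = (5m^2 + 60m + 35)(m^3 − 4m^2 + 78m − 415) + (−1400m^2 − 1400m − 116200)
  m^3 − 4m^2 + 78m − 415 = (−(1/1400)m + 1/280)(−1400m^2 − 1400m − 116200) + (0)
Last nonzero remainder: −1400m^2 − 1400m − 116200. Dividing through by −1400 gives the monic gcd m^2 + m + 83.
Cancel m^2 + m + 83 from numerator and denominator to get the reduced form.

(5m^3 + 35m^2 − 265m − 1575)/(m − 5)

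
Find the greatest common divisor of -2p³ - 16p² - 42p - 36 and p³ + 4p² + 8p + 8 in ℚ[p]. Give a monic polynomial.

Apply the Euclidean algorithm:
  -2p³ - 16p² - 42p - 36 = (-2)(p³ + 4p² + 8p + 8) + (-8p² - 26p - 20)
  p³ + 4p² + 8p + 8 = (-(1/8)p - 3/32)(-8p² - 26p - 20) + ((49/16)p + 49/8)
  -8p² - 26p - 20 = (-(128/49)p - 160/49)((49/16)p + 49/8) + (0)
Last nonzero remainder: (49/16)p + 49/8. Dividing through by 49/16 gives the monic gcd p + 2.

p + 2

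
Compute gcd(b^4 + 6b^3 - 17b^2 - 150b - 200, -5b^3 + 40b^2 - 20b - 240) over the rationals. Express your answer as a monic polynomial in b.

b + 2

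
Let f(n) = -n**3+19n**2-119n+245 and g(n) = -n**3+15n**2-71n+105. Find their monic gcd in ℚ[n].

n**2-12n+35

Repeated division with remainder:
  -n**3+19n**2-119n+245 = (-n**3+15n**2-71n+105) + (4n**2-48n+140)
  -n**3+15n**2-71n+105 = (-(1/4)n+3/4)(4n**2-48n+140) + (0)
Last nonzero remainder: 4n**2-48n+140. Dividing through by 4 gives the monic gcd n**2-12n+35.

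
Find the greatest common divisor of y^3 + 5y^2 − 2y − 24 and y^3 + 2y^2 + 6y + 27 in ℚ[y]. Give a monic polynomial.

y + 3

Repeated division with remainder:
  y^3 + 5y^2 − 2y − 24 = (y^3 + 2y^2 + 6y + 27) + (3y^2 − 8y − 51)
  y^3 + 2y^2 + 6y + 27 = ((1/3)y + 14/9)(3y^2 − 8y − 51) + ((319/9)y + 319/3)
  3y^2 − 8y − 51 = ((27/319)y − 153/319)((319/9)y + 319/3) + (0)
Last nonzero remainder: (319/9)y + 319/3. Dividing through by 319/9 gives the monic gcd y + 3.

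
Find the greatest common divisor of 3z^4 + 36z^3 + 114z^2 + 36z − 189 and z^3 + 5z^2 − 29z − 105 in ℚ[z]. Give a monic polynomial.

z^2 + 10z + 21

By polynomial division,
  3z^4 + 36z^3 + 114z^2 + 36z − 189 = (3z + 21)(z^3 + 5z^2 − 29z − 105) + (96z^2 + 960z + 2016)
  z^3 + 5z^2 − 29z − 105 = ((1/96)z − 5/96)(96z^2 + 960z + 2016) + (0)
Last nonzero remainder: 96z^2 + 960z + 2016. Dividing through by 96 gives the monic gcd z^2 + 10z + 21.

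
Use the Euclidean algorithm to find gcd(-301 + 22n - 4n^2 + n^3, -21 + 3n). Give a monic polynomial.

-7 + n

Repeated division with remainder:
  n^3 - 4n^2 + 22n - 301 = ((1/3)n^2 + n + 43/3)(3n - 21) + (0)
Last nonzero remainder: 3n - 21. Dividing through by 3 gives the monic gcd n - 7.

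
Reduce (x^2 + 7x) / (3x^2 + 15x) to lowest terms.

(x + 7)/(3x + 15)

Repeated division with remainder:
  x^2 + 7x = (1/3)(3x^2 + 15x) + (2x)
  3x^2 + 15x = ((3/2)x + 15/2)(2x) + (0)
Last nonzero remainder: 2x. Dividing through by 2 gives the monic gcd x.
Cancel x from numerator and denominator to get the reduced form.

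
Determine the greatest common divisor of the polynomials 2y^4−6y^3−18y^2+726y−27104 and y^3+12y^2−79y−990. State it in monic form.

Apply the Euclidean algorithm:
  2y^4−6y^3−18y^2+726y−27104 = (2y−30)(y^3+12y^2−79y−990) + (500y^2+336y−56804)
  y^3+12y^2−79y−990 = ((1/500)y+354/15625)(500y^2+336y−56804) + ((421806/15625)y+4639866/15625)
  500y^2+336y−56804 = ((3906250/210903)y−40343750/210903)((421806/15625)y+4639866/15625) + (0)
Last nonzero remainder: (421806/15625)y+4639866/15625. Dividing through by 421806/15625 gives the monic gcd y+11.

y+11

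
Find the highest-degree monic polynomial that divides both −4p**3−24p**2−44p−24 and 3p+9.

Repeated division with remainder:
  −4p**3−24p**2−44p−24 = (−(4/3)p**2−4p−8/3)(3p+9) + (0)
Last nonzero remainder: 3p+9. Dividing through by 3 gives the monic gcd p+3.

p+3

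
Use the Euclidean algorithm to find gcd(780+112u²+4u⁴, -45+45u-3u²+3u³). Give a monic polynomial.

15+u²

Apply the Euclidean algorithm:
  4u⁴+112u²+780 = ((4/3)u+4/3)(3u³-3u²+45u-45) + (56u²+840)
  3u³-3u²+45u-45 = ((3/56)u-3/56)(56u²+840) + (0)
Last nonzero remainder: 56u²+840. Dividing through by 56 gives the monic gcd u²+15.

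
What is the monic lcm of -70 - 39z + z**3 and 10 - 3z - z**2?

Repeated division with remainder:
  z**3 - 39z - 70 = (-z + 3)(-z**2 - 3z + 10) + (-20z - 100)
  -z**2 - 3z + 10 = ((1/20)z - 1/10)(-20z - 100) + (0)
Last nonzero remainder: -20z - 100. Dividing through by -20 gives the monic gcd z + 5.
Then lcm(f, g) = f·g / gcd(f, g); expanding and making the result monic gives the answer.

140 + 8z - 39z**2 - 2z**3 + z**4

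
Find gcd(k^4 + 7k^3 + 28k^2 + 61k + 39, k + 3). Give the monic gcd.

Apply the Euclidean algorithm:
  k^4 + 7k^3 + 28k^2 + 61k + 39 = (k^3 + 4k^2 + 16k + 13)(k + 3) + (0)
The last nonzero remainder k + 3 is already monic.

k + 3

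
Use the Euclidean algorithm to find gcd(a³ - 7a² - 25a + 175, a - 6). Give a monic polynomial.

1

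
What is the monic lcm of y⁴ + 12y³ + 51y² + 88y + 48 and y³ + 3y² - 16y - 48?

Apply the Euclidean algorithm:
  y⁴ + 12y³ + 51y² + 88y + 48 = (y + 9)(y³ + 3y² - 16y - 48) + (40y² + 280y + 480)
  y³ + 3y² - 16y - 48 = ((1/40)y - 1/10)(40y² + 280y + 480) + (0)
Last nonzero remainder: 40y² + 280y + 480. Dividing through by 40 gives the monic gcd y² + 7y + 12.
Then lcm(f, g) = f·g / gcd(f, g); expanding and making the result monic gives the answer.

y⁵ + 8y⁴ + 3y³ - 116y² - 304y - 192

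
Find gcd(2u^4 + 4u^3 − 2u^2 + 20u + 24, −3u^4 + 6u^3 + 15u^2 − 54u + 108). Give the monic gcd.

u^3 + u^2 − 2u + 12

Euclidean algorithm in ℚ[u]:
  2u^4 + 4u^3 − 2u^2 + 20u + 24 = (−2/3)(−3u^4 + 6u^3 + 15u^2 − 54u + 108) + (8u^3 + 8u^2 − 16u + 96)
  −3u^4 + 6u^3 + 15u^2 − 54u + 108 = (−(3/8)u + 9/8)(8u^3 + 8u^2 − 16u + 96) + (0)
Last nonzero remainder: 8u^3 + 8u^2 − 16u + 96. Dividing through by 8 gives the monic gcd u^3 + u^2 − 2u + 12.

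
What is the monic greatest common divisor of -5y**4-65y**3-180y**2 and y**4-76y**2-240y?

y**2+4y

Repeated division with remainder:
  -5y**4-65y**3-180y**2 = (-5)(y**4-76y**2-240y) + (-65y**3-560y**2-1200y)
  y**4-76y**2-240y = (-(1/65)y+112/845)(-65y**3-560y**2-1200y) + (-(3420/169)y**2-(13680/169)y)
  -65y**3-560y**2-1200y = ((2197/684)y+845/57)(-(3420/169)y**2-(13680/169)y) + (0)
Last nonzero remainder: -(3420/169)y**2-(13680/169)y. Dividing through by -3420/169 gives the monic gcd y**2+4y.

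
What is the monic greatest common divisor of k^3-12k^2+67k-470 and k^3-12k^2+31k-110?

k-10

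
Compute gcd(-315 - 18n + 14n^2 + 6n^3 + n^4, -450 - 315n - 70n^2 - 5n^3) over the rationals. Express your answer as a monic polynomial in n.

5 + n

Apply the Euclidean algorithm:
  n^4 + 6n^3 + 14n^2 - 18n - 315 = (-(1/5)n + 8/5)(-5n^3 - 70n^2 - 315n - 450) + (63n^2 + 396n + 405)
  -5n^3 - 70n^2 - 315n - 450 = (-(5/63)n - 30/49)(63n^2 + 396n + 405) + (-(1980/49)n - 9900/49)
  63n^2 + 396n + 405 = (-(343/220)n - 441/220)(-(1980/49)n - 9900/49) + (0)
Last nonzero remainder: -(1980/49)n - 9900/49. Dividing through by -1980/49 gives the monic gcd n + 5.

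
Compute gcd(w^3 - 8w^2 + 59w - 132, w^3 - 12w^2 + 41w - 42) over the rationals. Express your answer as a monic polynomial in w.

w - 3

Repeated division with remainder:
  w^3 - 8w^2 + 59w - 132 = (w^3 - 12w^2 + 41w - 42) + (4w^2 + 18w - 90)
  w^3 - 12w^2 + 41w - 42 = ((1/4)w - 33/8)(4w^2 + 18w - 90) + ((551/4)w - 1653/4)
  4w^2 + 18w - 90 = ((16/551)w + 120/551)((551/4)w - 1653/4) + (0)
Last nonzero remainder: (551/4)w - 1653/4. Dividing through by 551/4 gives the monic gcd w - 3.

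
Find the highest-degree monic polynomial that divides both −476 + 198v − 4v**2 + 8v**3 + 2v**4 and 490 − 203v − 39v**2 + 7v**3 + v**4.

By polynomial division,
  2v**4 + 8v**3 − 4v**2 + 198v − 476 = (2)(v**4 + 7v**3 − 39v**2 − 203v + 490) + (−6v**3 + 74v**2 + 604v − 1456)
  v**4 + 7v**3 − 39v**2 − 203v + 490 = (−(1/6)v − 29/9)(−6v**3 + 74v**2 + 604v − 1456) + ((2701/9)v**2 + (13505/9)v − 37814/9)
  −6v**3 + 74v**2 + 604v − 1456 = (−(54/2701)v + 936/2701)((2701/9)v**2 + (13505/9)v − 37814/9) + (0)
Last nonzero remainder: (2701/9)v**2 + (13505/9)v − 37814/9. Dividing through by 2701/9 gives the monic gcd v**2 + 5v − 14.

−14 + 5v + v**2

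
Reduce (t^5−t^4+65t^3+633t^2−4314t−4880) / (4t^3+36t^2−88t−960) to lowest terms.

Euclidean algorithm in ℚ[t]:
  t^5−t^4+65t^3+633t^2−4314t−4880 = ((1/4)t^2−(5/2)t+177/4)(4t^3+36t^2−88t−960) + (−940t^2−2820t+37600)
  4t^3+36t^2−88t−960 = (−(1/235)t−6/235)(−940t^2−2820t+37600) + (0)
Last nonzero remainder: −940t^2−2820t+37600. Dividing through by −940 gives the monic gcd t^2+3t−40.
Cancel t^2+3t−40 from numerator and denominator to get the reduced form.

(t^3−4t^2+117t+122)/(4t+24)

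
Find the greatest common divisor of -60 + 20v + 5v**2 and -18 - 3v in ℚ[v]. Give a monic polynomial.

By polynomial division,
  5v**2 + 20v - 60 = (-(5/3)v + 10/3)(-3v - 18) + (0)
Last nonzero remainder: -3v - 18. Dividing through by -3 gives the monic gcd v + 6.

6 + v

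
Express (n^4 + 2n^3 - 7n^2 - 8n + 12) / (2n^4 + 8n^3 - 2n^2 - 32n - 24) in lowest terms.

(n - 1)/(2n + 2)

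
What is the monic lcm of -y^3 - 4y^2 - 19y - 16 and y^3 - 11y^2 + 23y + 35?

y^5 - 8y^4 + 6y^3 - 72y^2 + 473y + 560

Euclidean algorithm in ℚ[y]:
  -y^3 - 4y^2 - 19y - 16 = (-1)(y^3 - 11y^2 + 23y + 35) + (-15y^2 + 4y + 19)
  y^3 - 11y^2 + 23y + 35 = (-(1/15)y + 161/225)(-15y^2 + 4y + 19) + ((4816/225)y + 4816/225)
  -15y^2 + 4y + 19 = (-(3375/4816)y + 4275/4816)((4816/225)y + 4816/225) + (0)
Last nonzero remainder: (4816/225)y + 4816/225. Dividing through by 4816/225 gives the monic gcd y + 1.
Then lcm(f, g) = f·g / gcd(f, g); expanding and making the result monic gives the answer.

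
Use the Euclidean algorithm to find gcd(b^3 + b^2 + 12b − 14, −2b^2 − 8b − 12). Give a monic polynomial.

Apply the Euclidean algorithm:
  b^3 + b^2 + 12b − 14 = (−(1/2)b + 3/2)(−2b^2 − 8b − 12) + (18b + 4)
  −2b^2 − 8b − 12 = (−(1/9)b − 34/81)(18b + 4) + (−836/81)
  18b + 4 = (−(729/418)b − 81/209)(−836/81) + (0)
The last nonzero remainder is the constant −836/81, so the polynomials are coprime and gcd = 1.

1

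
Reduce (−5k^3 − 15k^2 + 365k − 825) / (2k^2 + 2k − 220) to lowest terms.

(−5k^2 + 40k − 75)/(2k − 20)

Apply the Euclidean algorithm:
  −5k^3 − 15k^2 + 365k − 825 = (−(5/2)k − 5)(2k^2 + 2k − 220) + (−175k − 1925)
  2k^2 + 2k − 220 = (−(2/175)k + 4/35)(−175k − 1925) + (0)
Last nonzero remainder: −175k − 1925. Dividing through by −175 gives the monic gcd k + 11.
Cancel k + 11 from numerator and denominator to get the reduced form.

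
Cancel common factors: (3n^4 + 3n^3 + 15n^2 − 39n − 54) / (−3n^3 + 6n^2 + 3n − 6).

(−n^2 − 2n − 9)/(n − 1)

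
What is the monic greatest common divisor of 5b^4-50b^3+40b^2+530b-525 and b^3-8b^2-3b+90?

By polynomial division,
  5b^4-50b^3+40b^2+530b-525 = (5b-10)(b^3-8b^2-3b+90) + (-25b^2+50b+375)
  b^3-8b^2-3b+90 = (-(1/25)b+6/25)(-25b^2+50b+375) + (0)
Last nonzero remainder: -25b^2+50b+375. Dividing through by -25 gives the monic gcd b^2-2b-15.

b^2-2b-15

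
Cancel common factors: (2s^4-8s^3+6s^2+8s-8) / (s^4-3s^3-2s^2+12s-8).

Repeated division with remainder:
  2s^4-8s^3+6s^2+8s-8 = (2)(s^4-3s^3-2s^2+12s-8) + (-2s^3+10s^2-16s+8)
  s^4-3s^3-2s^2+12s-8 = (-(1/2)s-1)(-2s^3+10s^2-16s+8) + (0)
Last nonzero remainder: -2s^3+10s^2-16s+8. Dividing through by -2 gives the monic gcd s^3-5s^2+8s-4.
Cancel s^3-5s^2+8s-4 from numerator and denominator to get the reduced form.

(2s+2)/(s+2)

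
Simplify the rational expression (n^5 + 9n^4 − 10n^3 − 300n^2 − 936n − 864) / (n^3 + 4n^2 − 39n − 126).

(n^3 + 12n^2 + 44n + 48)/(n + 7)

Euclidean algorithm in ℚ[n]:
  n^5 + 9n^4 − 10n^3 − 300n^2 − 936n − 864 = (n^2 + 5n + 9)(n^3 + 4n^2 − 39n − 126) + (−15n^2 + 45n + 270)
  n^3 + 4n^2 − 39n − 126 = (−(1/15)n − 7/15)(−15n^2 + 45n + 270) + (0)
Last nonzero remainder: −15n^2 + 45n + 270. Dividing through by −15 gives the monic gcd n^2 − 3n − 18.
Cancel n^2 − 3n − 18 from numerator and denominator to get the reduced form.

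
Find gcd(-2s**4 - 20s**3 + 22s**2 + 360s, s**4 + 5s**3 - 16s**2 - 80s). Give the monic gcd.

Apply the Euclidean algorithm:
  -2s**4 - 20s**3 + 22s**2 + 360s = (-2)(s**4 + 5s**3 - 16s**2 - 80s) + (-10s**3 - 10s**2 + 200s)
  s**4 + 5s**3 - 16s**2 - 80s = (-(1/10)s - 2/5)(-10s**3 - 10s**2 + 200s) + (0)
Last nonzero remainder: -10s**3 - 10s**2 + 200s. Dividing through by -10 gives the monic gcd s**3 + s**2 - 20s.

s**3 + s**2 - 20s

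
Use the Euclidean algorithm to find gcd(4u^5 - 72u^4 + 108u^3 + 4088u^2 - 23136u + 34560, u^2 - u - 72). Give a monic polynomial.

u^2 - u - 72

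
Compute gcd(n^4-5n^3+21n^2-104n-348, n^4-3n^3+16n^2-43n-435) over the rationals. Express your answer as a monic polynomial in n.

n^2-n+29

Euclidean algorithm in ℚ[n]:
  n^4-5n^3+21n^2-104n-348 = (n^4-3n^3+16n^2-43n-435) + (-2n^3+5n^2-61n+87)
  n^4-3n^3+16n^2-43n-435 = (-(1/2)n+1/4)(-2n^3+5n^2-61n+87) + (-(63/4)n^2+(63/4)n-1827/4)
  -2n^3+5n^2-61n+87 = ((8/63)n-4/21)(-(63/4)n^2+(63/4)n-1827/4) + (0)
Last nonzero remainder: -(63/4)n^2+(63/4)n-1827/4. Dividing through by -63/4 gives the monic gcd n^2-n+29.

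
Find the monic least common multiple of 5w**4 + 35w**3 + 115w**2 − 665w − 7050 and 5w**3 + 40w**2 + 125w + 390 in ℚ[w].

Euclidean algorithm in ℚ[w]:
  5w**4 + 35w**3 + 115w**2 − 665w − 7050 = (w − 1)(5w**3 + 40w**2 + 125w + 390) + (30w**2 − 930w − 6660)
  5w**3 + 40w**2 + 125w + 390 = ((1/6)w + 13/2)(30w**2 − 930w − 6660) + (7280w + 43680)
  30w**2 − 930w − 6660 = ((3/728)w − 111/728)(7280w + 43680) + (0)
Last nonzero remainder: 7280w + 43680. Dividing through by 7280 gives the monic gcd w + 6.
Then lcm(f, g) = f·g / gcd(f, g); expanding and making the result monic gives the answer.

w**6 + 9w**5 + 50w**4 + 4w**3 − 1377w**2 − 4549w − 18330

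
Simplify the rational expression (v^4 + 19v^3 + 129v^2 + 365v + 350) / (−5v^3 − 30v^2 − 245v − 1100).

By polynomial division,
  v^4 + 19v^3 + 129v^2 + 365v + 350 = (−(1/5)v − 13/5)(−5v^3 − 30v^2 − 245v − 1100) + (2v^2 − 492v − 2510)
  −5v^3 − 30v^2 − 245v − 1100 = (−(5/2)v − 630)(2v^2 − 492v − 2510) + (−316480v − 1582400)
  2v^2 − 492v − 2510 = (−(1/158240)v + 251/158240)(−316480v − 1582400) + (0)
Last nonzero remainder: −316480v − 1582400. Dividing through by −316480 gives the monic gcd v + 5.
Cancel v + 5 from numerator and denominator to get the reduced form.

(−v^3 − 14v^2 − 59v − 70)/(5v^2 + 5v + 220)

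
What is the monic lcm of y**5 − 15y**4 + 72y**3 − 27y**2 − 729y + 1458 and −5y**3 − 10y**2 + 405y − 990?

y**6 − 4y**5 − 93y**4 + 765y**3 − 1026y**2 − 6561y + 16038

Repeated division with remainder:
  y**5 − 15y**4 + 72y**3 − 27y**2 − 729y + 1458 = (−(1/5)y**2 + (17/5)y − 187/5)(−5y**3 − 10y**2 + 405y − 990) + (−1976y**2 + 17784y − 35568)
  −5y**3 − 10y**2 + 405y − 990 = ((5/1976)y + 55/1976)(−1976y**2 + 17784y − 35568) + (0)
Last nonzero remainder: −1976y**2 + 17784y − 35568. Dividing through by −1976 gives the monic gcd y**2 − 9y + 18.
Then lcm(f, g) = f·g / gcd(f, g); expanding and making the result monic gives the answer.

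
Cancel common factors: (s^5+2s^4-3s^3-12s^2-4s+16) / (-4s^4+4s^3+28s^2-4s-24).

(-s^3-s^2+2s+8)/(4s^2-8s-12)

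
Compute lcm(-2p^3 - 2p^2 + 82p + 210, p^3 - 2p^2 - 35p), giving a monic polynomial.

By polynomial division,
  -2p^3 - 2p^2 + 82p + 210 = (-2)(p^3 - 2p^2 - 35p) + (-6p^2 + 12p + 210)
  p^3 - 2p^2 - 35p = (-(1/6)p)(-6p^2 + 12p + 210) + (0)
Last nonzero remainder: -6p^2 + 12p + 210. Dividing through by -6 gives the monic gcd p^2 - 2p - 35.
Then lcm(f, g) = f·g / gcd(f, g); expanding and making the result monic gives the answer.

p^4 + p^3 - 41p^2 - 105p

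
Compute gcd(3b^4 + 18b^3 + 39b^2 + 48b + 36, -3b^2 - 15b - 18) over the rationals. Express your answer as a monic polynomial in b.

Repeated division with remainder:
  3b^4 + 18b^3 + 39b^2 + 48b + 36 = (-b^2 - b - 2)(-3b^2 - 15b - 18) + (0)
Last nonzero remainder: -3b^2 - 15b - 18. Dividing through by -3 gives the monic gcd b^2 + 5b + 6.

b^2 + 5b + 6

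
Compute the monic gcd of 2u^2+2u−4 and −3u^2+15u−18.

1

By polynomial division,
  2u^2+2u−4 = (−2/3)(−3u^2+15u−18) + (12u−16)
  −3u^2+15u−18 = (−(1/4)u+11/12)(12u−16) + (−10/3)
  12u−16 = (−(18/5)u+24/5)(−10/3) + (0)
The last nonzero remainder is the constant −10/3, so the polynomials are coprime and gcd = 1.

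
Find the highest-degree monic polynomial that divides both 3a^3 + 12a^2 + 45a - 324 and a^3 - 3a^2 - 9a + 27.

By polynomial division,
  3a^3 + 12a^2 + 45a - 324 = (3)(a^3 - 3a^2 - 9a + 27) + (21a^2 + 72a - 405)
  a^3 - 3a^2 - 9a + 27 = ((1/21)a - 15/49)(21a^2 + 72a - 405) + ((1584/49)a - 4752/49)
  21a^2 + 72a - 405 = ((343/528)a + 735/176)((1584/49)a - 4752/49) + (0)
Last nonzero remainder: (1584/49)a - 4752/49. Dividing through by 1584/49 gives the monic gcd a - 3.

a - 3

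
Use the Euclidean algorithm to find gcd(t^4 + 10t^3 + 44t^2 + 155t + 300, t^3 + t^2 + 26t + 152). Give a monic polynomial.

t + 4

Repeated division with remainder:
  t^4 + 10t^3 + 44t^2 + 155t + 300 = (t + 9)(t^3 + t^2 + 26t + 152) + (9t^2 - 231t - 1068)
  t^3 + t^2 + 26t + 152 = ((1/9)t + 80/27)(9t^2 - 231t - 1068) + ((7462/9)t + 29848/9)
  9t^2 - 231t - 1068 = ((81/7462)t - 2403/7462)((7462/9)t + 29848/9) + (0)
Last nonzero remainder: (7462/9)t + 29848/9. Dividing through by 7462/9 gives the monic gcd t + 4.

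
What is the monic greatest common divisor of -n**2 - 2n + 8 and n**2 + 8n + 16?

Apply the Euclidean algorithm:
  -n**2 - 2n + 8 = (-1)(n**2 + 8n + 16) + (6n + 24)
  n**2 + 8n + 16 = ((1/6)n + 2/3)(6n + 24) + (0)
Last nonzero remainder: 6n + 24. Dividing through by 6 gives the monic gcd n + 4.

n + 4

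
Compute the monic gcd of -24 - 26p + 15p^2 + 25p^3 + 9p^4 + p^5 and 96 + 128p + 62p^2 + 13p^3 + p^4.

24 + 26p + 9p^2 + p^3

Apply the Euclidean algorithm:
  p^5 + 9p^4 + 25p^3 + 15p^2 - 26p - 24 = (p - 4)(p^4 + 13p^3 + 62p^2 + 128p + 96) + (15p^3 + 135p^2 + 390p + 360)
  p^4 + 13p^3 + 62p^2 + 128p + 96 = ((1/15)p + 4/15)(15p^3 + 135p^2 + 390p + 360) + (0)
Last nonzero remainder: 15p^3 + 135p^2 + 390p + 360. Dividing through by 15 gives the monic gcd p^3 + 9p^2 + 26p + 24.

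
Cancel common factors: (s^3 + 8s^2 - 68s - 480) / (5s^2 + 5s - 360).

Repeated division with remainder:
  s^3 + 8s^2 - 68s - 480 = ((1/5)s + 7/5)(5s^2 + 5s - 360) + (-3s + 24)
  5s^2 + 5s - 360 = (-(5/3)s - 15)(-3s + 24) + (0)
Last nonzero remainder: -3s + 24. Dividing through by -3 gives the monic gcd s - 8.
Cancel s - 8 from numerator and denominator to get the reduced form.

(s^2 + 16s + 60)/(5s + 45)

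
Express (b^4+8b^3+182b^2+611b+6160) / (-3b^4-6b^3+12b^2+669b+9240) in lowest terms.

(-b^2-5b-112)/(3b^2-3b-168)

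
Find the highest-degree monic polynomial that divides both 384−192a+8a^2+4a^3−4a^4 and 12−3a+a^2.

12−3a+a^2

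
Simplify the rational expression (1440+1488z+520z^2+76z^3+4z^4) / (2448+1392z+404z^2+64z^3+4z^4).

(10+7z+z^2)/(17+4z+z^2)

By polynomial division,
  4z^4+76z^3+520z^2+1488z+1440 = (4z^4+64z^3+404z^2+1392z+2448) + (12z^3+116z^2+96z−1008)
  4z^4+64z^3+404z^2+1392z+2448 = ((1/3)z+19/9)(12z^3+116z^2+96z−1008) + ((1144/9)z^2+(4576/3)z+4576)
  12z^3+116z^2+96z−1008 = ((27/286)z−63/286)((1144/9)z^2+(4576/3)z+4576) + (0)
Last nonzero remainder: (1144/9)z^2+(4576/3)z+4576. Dividing through by 1144/9 gives the monic gcd z^2+12z+36.
Cancel z^2+12z+36 from numerator and denominator to get the reduced form.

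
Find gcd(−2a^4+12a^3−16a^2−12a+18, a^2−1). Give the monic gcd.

a^2−1

Euclidean algorithm in ℚ[a]:
  −2a^4+12a^3−16a^2−12a+18 = (−2a^2+12a−18)(a^2−1) + (0)
The last nonzero remainder a^2−1 is already monic.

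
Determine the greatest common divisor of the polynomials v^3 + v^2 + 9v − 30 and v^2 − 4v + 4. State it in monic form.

Euclidean algorithm in ℚ[v]:
  v^3 + v^2 + 9v − 30 = (v + 5)(v^2 − 4v + 4) + (25v − 50)
  v^2 − 4v + 4 = ((1/25)v − 2/25)(25v − 50) + (0)
Last nonzero remainder: 25v − 50. Dividing through by 25 gives the monic gcd v − 2.

v − 2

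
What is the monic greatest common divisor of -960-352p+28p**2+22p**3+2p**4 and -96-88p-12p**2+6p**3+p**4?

-24+2p+p**2

Apply the Euclidean algorithm:
  2p**4+22p**3+28p**2-352p-960 = (2)(p**4+6p**3-12p**2-88p-96) + (10p**3+52p**2-176p-768)
  p**4+6p**3-12p**2-88p-96 = ((1/10)p+2/25)(10p**3+52p**2-176p-768) + ((36/25)p**2+(72/25)p-864/25)
  10p**3+52p**2-176p-768 = ((125/18)p+200/9)((36/25)p**2+(72/25)p-864/25) + (0)
Last nonzero remainder: (36/25)p**2+(72/25)p-864/25. Dividing through by 36/25 gives the monic gcd p**2+2p-24.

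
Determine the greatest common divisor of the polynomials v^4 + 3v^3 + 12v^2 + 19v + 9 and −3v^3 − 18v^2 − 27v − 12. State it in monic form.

Euclidean algorithm in ℚ[v]:
  v^4 + 3v^3 + 12v^2 + 19v + 9 = (−(1/3)v + 1)(−3v^3 − 18v^2 − 27v − 12) + (21v^2 + 42v + 21)
  −3v^3 − 18v^2 − 27v − 12 = (−(1/7)v − 4/7)(21v^2 + 42v + 21) + (0)
Last nonzero remainder: 21v^2 + 42v + 21. Dividing through by 21 gives the monic gcd v^2 + 2v + 1.

v^2 + 2v + 1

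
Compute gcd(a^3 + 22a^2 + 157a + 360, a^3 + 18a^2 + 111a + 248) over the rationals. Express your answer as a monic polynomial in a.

a + 8

By polynomial division,
  a^3 + 22a^2 + 157a + 360 = (a^3 + 18a^2 + 111a + 248) + (4a^2 + 46a + 112)
  a^3 + 18a^2 + 111a + 248 = ((1/4)a + 13/8)(4a^2 + 46a + 112) + ((33/4)a + 66)
  4a^2 + 46a + 112 = ((16/33)a + 56/33)((33/4)a + 66) + (0)
Last nonzero remainder: (33/4)a + 66. Dividing through by 33/4 gives the monic gcd a + 8.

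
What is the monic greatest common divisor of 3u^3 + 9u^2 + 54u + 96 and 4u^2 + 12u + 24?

Repeated division with remainder:
  3u^3 + 9u^2 + 54u + 96 = ((3/4)u)(4u^2 + 12u + 24) + (36u + 96)
  4u^2 + 12u + 24 = ((1/9)u + 1/27)(36u + 96) + (184/9)
  36u + 96 = ((81/46)u + 108/23)(184/9) + (0)
The last nonzero remainder is the constant 184/9, so the polynomials are coprime and gcd = 1.

1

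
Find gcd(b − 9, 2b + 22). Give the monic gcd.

1

Apply the Euclidean algorithm:
  b − 9 = (1/2)(2b + 22) + (−20)
  2b + 22 = (−(1/10)b − 11/10)(−20) + (0)
The last nonzero remainder is the constant −20, so the polynomials are coprime and gcd = 1.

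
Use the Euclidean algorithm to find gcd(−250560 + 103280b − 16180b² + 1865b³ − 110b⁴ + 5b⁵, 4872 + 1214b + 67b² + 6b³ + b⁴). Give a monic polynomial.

116 − 7b + b²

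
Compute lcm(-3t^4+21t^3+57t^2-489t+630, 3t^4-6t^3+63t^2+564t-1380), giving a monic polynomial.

t^6-12t^5+62t^4-64t^3-1899t^2+8548t-9660

Repeated division with remainder:
  -3t^4+21t^3+57t^2-489t+630 = (-1)(3t^4-6t^3+63t^2+564t-1380) + (15t^3+120t^2+75t-750)
  3t^4-6t^3+63t^2+564t-1380 = ((1/5)t-2)(15t^3+120t^2+75t-750) + (288t^2+864t-2880)
  15t^3+120t^2+75t-750 = ((5/96)t+25/96)(288t^2+864t-2880) + (0)
Last nonzero remainder: 288t^2+864t-2880. Dividing through by 288 gives the monic gcd t^2+3t-10.
Then lcm(f, g) = f·g / gcd(f, g); expanding and making the result monic gives the answer.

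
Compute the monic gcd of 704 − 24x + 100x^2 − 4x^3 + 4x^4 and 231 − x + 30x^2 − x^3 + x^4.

Repeated division with remainder:
  4x^4 − 4x^3 + 100x^2 − 24x + 704 = (4)(x^4 − x^3 + 30x^2 − x + 231) + (−20x^2 − 20x − 220)
  x^4 − x^3 + 30x^2 − x + 231 = (−(1/20)x^2 + (1/10)x − 21/20)(−20x^2 − 20x − 220) + (0)
Last nonzero remainder: −20x^2 − 20x − 220. Dividing through by −20 gives the monic gcd x^2 + x + 11.

11 + x + x^2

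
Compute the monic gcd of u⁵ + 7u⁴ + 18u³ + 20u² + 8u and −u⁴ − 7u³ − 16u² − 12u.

u³ + 4u² + 4u

Euclidean algorithm in ℚ[u]:
  u⁵ + 7u⁴ + 18u³ + 20u² + 8u = (−u)(−u⁴ − 7u³ − 16u² − 12u) + (2u³ + 8u² + 8u)
  −u⁴ − 7u³ − 16u² − 12u = (−(1/2)u − 3/2)(2u³ + 8u² + 8u) + (0)
Last nonzero remainder: 2u³ + 8u² + 8u. Dividing through by 2 gives the monic gcd u³ + 4u² + 4u.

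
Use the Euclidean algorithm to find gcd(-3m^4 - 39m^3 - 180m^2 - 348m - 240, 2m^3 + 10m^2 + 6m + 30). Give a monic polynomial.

Apply the Euclidean algorithm:
  -3m^4 - 39m^3 - 180m^2 - 348m - 240 = (-(3/2)m - 12)(2m^3 + 10m^2 + 6m + 30) + (-51m^2 - 231m + 120)
  2m^3 + 10m^2 + 6m + 30 = (-(2/51)m - 16/867)(-51m^2 - 231m + 120) + ((1862/289)m + 9310/289)
  -51m^2 - 231m + 120 = (-(14739/1862)m + 3468/931)((1862/289)m + 9310/289) + (0)
Last nonzero remainder: (1862/289)m + 9310/289. Dividing through by 1862/289 gives the monic gcd m + 5.

m + 5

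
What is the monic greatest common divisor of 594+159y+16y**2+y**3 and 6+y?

6+y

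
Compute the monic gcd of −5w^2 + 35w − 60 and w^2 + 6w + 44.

Repeated division with remainder:
  −5w^2 + 35w − 60 = (−5)(w^2 + 6w + 44) + (65w + 160)
  w^2 + 6w + 44 = ((1/65)w + 46/845)(65w + 160) + (5964/169)
  65w + 160 = ((10985/5964)w + 6760/1491)(5964/169) + (0)
The last nonzero remainder is the constant 5964/169, so the polynomials are coprime and gcd = 1.

1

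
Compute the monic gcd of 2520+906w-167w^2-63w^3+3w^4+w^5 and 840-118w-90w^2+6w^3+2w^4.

-140-27w+6w^2+w^3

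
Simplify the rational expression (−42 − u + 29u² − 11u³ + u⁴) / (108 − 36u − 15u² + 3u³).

Repeated division with remainder:
  u⁴ − 11u³ + 29u² − u − 42 = ((1/3)u − 2)(3u³ − 15u² − 36u + 108) + (11u² − 109u + 174)
  3u³ − 15u² − 36u + 108 = ((3/11)u + 162/121)(11u² − 109u + 174) + ((7560/121)u − 15120/121)
  11u² − 109u + 174 = ((1331/7560)u − 3509/2520)((7560/121)u − 15120/121) + (0)
Last nonzero remainder: (7560/121)u − 15120/121. Dividing through by 7560/121 gives the monic gcd u − 2.
Cancel u − 2 from numerator and denominator to get the reduced form.

(21 + 11u − 9u² + u³)/(−54 − 9u + 3u²)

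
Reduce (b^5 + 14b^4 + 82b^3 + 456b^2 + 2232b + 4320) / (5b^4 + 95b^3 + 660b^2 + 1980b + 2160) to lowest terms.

By polynomial division,
  b^5 + 14b^4 + 82b^3 + 456b^2 + 2232b + 4320 = ((1/5)b − 1)(5b^4 + 95b^3 + 660b^2 + 1980b + 2160) + (45b^3 + 720b^2 + 3780b + 6480)
  5b^4 + 95b^3 + 660b^2 + 1980b + 2160 = ((1/9)b + 1/3)(45b^3 + 720b^2 + 3780b + 6480) + (0)
Last nonzero remainder: 45b^3 + 720b^2 + 3780b + 6480. Dividing through by 45 gives the monic gcd b^3 + 16b^2 + 84b + 144.
Cancel b^3 + 16b^2 + 84b + 144 from numerator and denominator to get the reduced form.

(b^2 − 2b + 30)/(5b + 15)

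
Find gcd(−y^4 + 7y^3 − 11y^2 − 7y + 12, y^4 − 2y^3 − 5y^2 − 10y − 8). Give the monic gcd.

Apply the Euclidean algorithm:
  −y^4 + 7y^3 − 11y^2 − 7y + 12 = (−1)(y^4 − 2y^3 − 5y^2 − 10y − 8) + (5y^3 − 16y^2 − 17y + 4)
  y^4 − 2y^3 − 5y^2 − 10y − 8 = ((1/5)y + 6/25)(5y^3 − 16y^2 − 17y + 4) + ((56/25)y^2 − (168/25)y − 224/25)
  5y^3 − 16y^2 − 17y + 4 = ((125/56)y − 25/56)((56/25)y^2 − (168/25)y − 224/25) + (0)
Last nonzero remainder: (56/25)y^2 − (168/25)y − 224/25. Dividing through by 56/25 gives the monic gcd y^2 − 3y − 4.

y^2 − 3y − 4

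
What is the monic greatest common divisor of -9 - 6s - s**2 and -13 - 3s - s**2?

Euclidean algorithm in ℚ[s]:
  -s**2 - 6s - 9 = (-s**2 - 3s - 13) + (-3s + 4)
  -s**2 - 3s - 13 = ((1/3)s + 13/9)(-3s + 4) + (-169/9)
  -3s + 4 = ((27/169)s - 36/169)(-169/9) + (0)
The last nonzero remainder is the constant -169/9, so the polynomials are coprime and gcd = 1.

1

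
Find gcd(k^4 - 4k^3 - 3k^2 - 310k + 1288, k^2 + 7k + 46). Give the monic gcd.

Repeated division with remainder:
  k^4 - 4k^3 - 3k^2 - 310k + 1288 = (k^2 - 11k + 28)(k^2 + 7k + 46) + (0)
The last nonzero remainder k^2 + 7k + 46 is already monic.

k^2 + 7k + 46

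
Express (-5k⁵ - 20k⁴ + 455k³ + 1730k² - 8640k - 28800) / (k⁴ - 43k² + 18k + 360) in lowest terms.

Apply the Euclidean algorithm:
  -5k⁵ - 20k⁴ + 455k³ + 1730k² - 8640k - 28800 = (-5k - 20)(k⁴ - 43k² + 18k + 360) + (240k³ + 960k² - 6480k - 21600)
  k⁴ - 43k² + 18k + 360 = ((1/240)k - 1/60)(240k³ + 960k² - 6480k - 21600) + (0)
Last nonzero remainder: 240k³ + 960k² - 6480k - 21600. Dividing through by 240 gives the monic gcd k³ + 4k² - 27k - 90.
Cancel k³ + 4k² - 27k - 90 from numerator and denominator to get the reduced form.

(-5k² + 320)/(k - 4)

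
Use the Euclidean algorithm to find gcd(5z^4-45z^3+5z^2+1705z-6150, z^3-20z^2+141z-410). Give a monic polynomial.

z^2-10z+41

Repeated division with remainder:
  5z^4-45z^3+5z^2+1705z-6150 = (5z+55)(z^3-20z^2+141z-410) + (400z^2-4000z+16400)
  z^3-20z^2+141z-410 = ((1/400)z-1/40)(400z^2-4000z+16400) + (0)
Last nonzero remainder: 400z^2-4000z+16400. Dividing through by 400 gives the monic gcd z^2-10z+41.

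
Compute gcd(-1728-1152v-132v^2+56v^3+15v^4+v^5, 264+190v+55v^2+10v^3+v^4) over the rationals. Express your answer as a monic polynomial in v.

Apply the Euclidean algorithm:
  v^5+15v^4+56v^3-132v^2-1152v-1728 = (v+5)(v^4+10v^3+55v^2+190v+264) + (-49v^3-597v^2-2366v-3048)
  v^4+10v^3+55v^2+190v+264 = (-(1/49)v+107/2401)(-49v^3-597v^2-2366v-3048) + ((80000/2401)v^2+(80000/343)v+960000/2401)
  -49v^3-597v^2-2366v-3048 = (-(117649/80000)v-304927/40000)((80000/2401)v^2+(80000/343)v+960000/2401) + (0)
Last nonzero remainder: (80000/2401)v^2+(80000/343)v+960000/2401. Dividing through by 80000/2401 gives the monic gcd v^2+7v+12.

12+7v+v^2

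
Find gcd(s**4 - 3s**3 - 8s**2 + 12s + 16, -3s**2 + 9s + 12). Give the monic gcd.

s**2 - 3s - 4

Euclidean algorithm in ℚ[s]:
  s**4 - 3s**3 - 8s**2 + 12s + 16 = (-(1/3)s**2 + 4/3)(-3s**2 + 9s + 12) + (0)
Last nonzero remainder: -3s**2 + 9s + 12. Dividing through by -3 gives the monic gcd s**2 - 3s - 4.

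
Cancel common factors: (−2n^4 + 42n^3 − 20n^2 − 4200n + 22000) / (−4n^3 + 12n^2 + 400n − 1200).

(n^2 − 21n + 110)/(2n − 6)

Repeated division with remainder:
  −2n^4 + 42n^3 − 20n^2 − 4200n + 22000 = ((1/2)n − 9)(−4n^3 + 12n^2 + 400n − 1200) + (−112n^2 + 11200)
  −4n^3 + 12n^2 + 400n − 1200 = ((1/28)n − 3/28)(−112n^2 + 11200) + (0)
Last nonzero remainder: −112n^2 + 11200. Dividing through by −112 gives the monic gcd n^2 − 100.
Cancel n^2 − 100 from numerator and denominator to get the reduced form.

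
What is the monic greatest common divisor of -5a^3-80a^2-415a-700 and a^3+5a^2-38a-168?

a^2+11a+28

Repeated division with remainder:
  -5a^3-80a^2-415a-700 = (-5)(a^3+5a^2-38a-168) + (-55a^2-605a-1540)
  a^3+5a^2-38a-168 = (-(1/55)a+6/55)(-55a^2-605a-1540) + (0)
Last nonzero remainder: -55a^2-605a-1540. Dividing through by -55 gives the monic gcd a^2+11a+28.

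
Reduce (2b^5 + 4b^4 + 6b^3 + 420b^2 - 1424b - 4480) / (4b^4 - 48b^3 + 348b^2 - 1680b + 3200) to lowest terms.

Euclidean algorithm in ℚ[b]:
  2b^5 + 4b^4 + 6b^3 + 420b^2 - 1424b - 4480 = ((1/2)b + 7)(4b^4 - 48b^3 + 348b^2 - 1680b + 3200) + (168b^3 - 1176b^2 + 8736b - 26880)
  4b^4 - 48b^3 + 348b^2 - 1680b + 3200 = ((1/42)b - 5/42)(168b^3 - 1176b^2 + 8736b - 26880) + (0)
Last nonzero remainder: 168b^3 - 1176b^2 + 8736b - 26880. Dividing through by 168 gives the monic gcd b^3 - 7b^2 + 52b - 160.
Cancel b^3 - 7b^2 + 52b - 160 from numerator and denominator to get the reduced form.

(b^2 + 9b + 14)/(2b - 10)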